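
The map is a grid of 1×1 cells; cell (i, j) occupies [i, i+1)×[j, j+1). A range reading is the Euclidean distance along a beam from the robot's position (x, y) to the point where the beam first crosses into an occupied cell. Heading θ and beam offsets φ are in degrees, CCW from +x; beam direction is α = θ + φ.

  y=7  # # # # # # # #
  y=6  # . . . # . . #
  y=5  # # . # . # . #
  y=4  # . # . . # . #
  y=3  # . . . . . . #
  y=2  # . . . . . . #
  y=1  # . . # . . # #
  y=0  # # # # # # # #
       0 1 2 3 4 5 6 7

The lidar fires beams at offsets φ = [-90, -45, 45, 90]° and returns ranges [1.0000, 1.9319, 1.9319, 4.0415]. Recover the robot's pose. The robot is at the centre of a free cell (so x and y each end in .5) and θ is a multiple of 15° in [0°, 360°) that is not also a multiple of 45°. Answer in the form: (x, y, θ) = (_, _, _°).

(x, y, θ) = (4.5, 3.5, 120°)

Candidates: 28 free-cell centres × 16 headings = 448 poses. Raycast each; keep the one whose scan matches to 4 dp.
  (1.5, 6.5, 210°): beam 1 = 0.5774 ≠ 1.0000 ✗
  (4.5, 1.5, 240°): beam 1 = 0.5774 ≠ 1.0000 ✗
  (4.5, 4.5, 255°): beam 1 = 1.5529 ≠ 1.0000 ✗
  …
  (4.5, 3.5, 120°): r_1=1.0000, r_2=1.9319, r_3=1.9319, r_4=4.0415 — all match ✓
No second candidate reproduces the full scan.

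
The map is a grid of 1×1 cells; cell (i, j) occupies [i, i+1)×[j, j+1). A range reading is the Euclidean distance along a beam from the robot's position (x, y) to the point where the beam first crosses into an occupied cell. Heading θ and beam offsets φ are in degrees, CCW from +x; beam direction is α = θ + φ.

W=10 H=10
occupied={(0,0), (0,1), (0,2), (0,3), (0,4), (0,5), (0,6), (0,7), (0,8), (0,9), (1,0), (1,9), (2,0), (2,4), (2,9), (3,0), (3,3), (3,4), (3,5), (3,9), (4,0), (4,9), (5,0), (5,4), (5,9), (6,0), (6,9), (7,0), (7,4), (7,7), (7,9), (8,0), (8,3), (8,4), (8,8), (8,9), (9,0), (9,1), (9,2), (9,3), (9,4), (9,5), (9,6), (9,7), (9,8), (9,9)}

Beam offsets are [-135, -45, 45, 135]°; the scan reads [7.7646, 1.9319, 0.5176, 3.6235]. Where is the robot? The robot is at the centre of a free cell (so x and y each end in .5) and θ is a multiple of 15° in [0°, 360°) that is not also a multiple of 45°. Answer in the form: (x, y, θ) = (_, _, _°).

(x, y, θ) = (5.5, 1.5, 240°)

The pose lattice has 54·16 = 864 candidates. Test each by forward raycasting.
  (2.5, 3.5, 285°): beam 1 = 1.7321 ≠ 7.7646 ✗
  (2.5, 1.5, 150°): beam 1 = 5.7956 ≠ 7.7646 ✗
  (4.5, 2.5, 60°): beam 1 = 1.5529 ≠ 7.7646 ✗
  …
  (5.5, 1.5, 240°): r_1=7.7646, r_2=1.9319, r_3=0.5176, r_4=3.6235 — all match ✓
Only this pose fits every beam.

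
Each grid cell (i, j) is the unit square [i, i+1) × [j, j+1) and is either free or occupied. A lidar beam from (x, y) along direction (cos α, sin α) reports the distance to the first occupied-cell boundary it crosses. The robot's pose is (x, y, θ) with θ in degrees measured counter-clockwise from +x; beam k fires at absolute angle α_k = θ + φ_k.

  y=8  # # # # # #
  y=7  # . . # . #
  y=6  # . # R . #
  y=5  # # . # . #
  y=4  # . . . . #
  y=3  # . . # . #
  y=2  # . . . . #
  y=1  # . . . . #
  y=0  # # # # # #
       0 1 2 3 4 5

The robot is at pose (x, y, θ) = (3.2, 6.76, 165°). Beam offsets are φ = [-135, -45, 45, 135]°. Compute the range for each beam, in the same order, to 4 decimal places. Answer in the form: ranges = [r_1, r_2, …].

ranges = [0.4800, 0.2771, 0.2309, 0.8776]

beam 1: φ=-135°, α=30°
  dir = (cos 30°, sin 30°) = (0.8660, 0.5000); from cell (3,6)
  next x-line at t=0.9238, next y-line at t=0.4800; Δt_x=1.1547, Δt_y=2.0000
    y: enter (3,7) at t=0.4800 ← occupied
  → r_1 = 0.4800
beam 2: φ=-45°, α=120°
  dir = (cos 120°, sin 120°) = (-0.5000, 0.8660); from cell (3,6)
  next x-line at t=0.4000, next y-line at t=0.2771; Δt_x=2.0000, Δt_y=1.1547
    y: enter (3,7) at t=0.2771 ← occupied
  → r_2 = 0.2771
beam 3: φ=45°, α=210°
  dir = (cos 210°, sin 210°) = (-0.8660, -0.5000); from cell (3,6)
  next x-line at t=0.2309, next y-line at t=1.5200; Δt_x=1.1547, Δt_y=2.0000
    x: enter (2,6) at t=0.2309 ← occupied
  → r_3 = 0.2309
beam 4: φ=135°, α=300°
  dir = (cos 300°, sin 300°) = (0.5000, -0.8660); from cell (3,6)
  next x-line at t=1.6000, next y-line at t=0.8776; Δt_x=2.0000, Δt_y=1.1547
    y: enter (3,5) at t=0.8776 ← occupied
  → r_4 = 0.8776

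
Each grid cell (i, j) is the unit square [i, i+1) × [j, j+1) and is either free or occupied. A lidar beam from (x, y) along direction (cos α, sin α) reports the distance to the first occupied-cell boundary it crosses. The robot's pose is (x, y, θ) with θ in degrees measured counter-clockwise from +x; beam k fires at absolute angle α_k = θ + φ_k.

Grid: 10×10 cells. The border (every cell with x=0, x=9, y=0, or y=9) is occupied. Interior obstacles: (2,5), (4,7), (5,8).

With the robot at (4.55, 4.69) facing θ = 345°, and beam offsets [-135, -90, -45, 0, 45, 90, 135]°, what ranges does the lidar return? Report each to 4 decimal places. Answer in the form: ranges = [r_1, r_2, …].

ranges = [4.0992, 3.8202, 4.2608, 4.6070, 5.1384, 3.4268, 4.9768]

beam 1: φ=-135°, α=210°
  cosα=-0.8660 sinα=-0.5000 | (4,4) | tMaxX 0.6351 tMaxY 1.3800 | tΔX 1.1547 tΔY 2.0000
    t=0.6351 [x] (3,4)
    t=1.3800 [y] (3,3)
    t=1.7898 [x] (2,3)
    t=2.9445 [x] (1,3)
    t=3.3800 [y] (1,2)
    t=4.0992 [x] (0,2) — stop
  → r_1 = 4.0992
beam 2: φ=-90°, α=255°
  cosα=-0.2588 sinα=-0.9659 | (4,4) | tMaxX 2.1250 tMaxY 0.7143 | tΔX 3.8637 tΔY 1.0353
    t=0.7143 [y] (4,3)
    t=1.7496 [y] (4,2)
    t=2.1250 [x] (3,2)
    t=2.7849 [y] (3,1)
    t=3.8202 [y] (3,0) — stop
  → r_2 = 3.8202
beam 3: φ=-45°, α=300°
  cosα=0.5000 sinα=-0.8660 | (4,4) | tMaxX 0.9000 tMaxY 0.7967 | tΔX 2.0000 tΔY 1.1547
    t=0.7967 [y] (4,3)
    t=0.9000 [x] (5,3)
    t=1.9514 [y] (5,2)
    t=2.9000 [x] (6,2)
    t=3.1061 [y] (6,1)
    t=4.2608 [y] (6,0) — stop
  → r_3 = 4.2608
beam 4: φ=0°, α=345°
  cosα=0.9659 sinα=-0.2588 | (4,4) | tMaxX 0.4659 tMaxY 2.6660 | tΔX 1.0353 tΔY 3.8637
    t=0.4659 [x] (5,4)
    t=1.5012 [x] (6,4)
    t=2.5364 [x] (7,4)
    t=2.6660 [y] (7,3)
    t=3.5717 [x] (8,3)
    t=4.6070 [x] (9,3) — stop
  → r_4 = 4.6070
beam 5: φ=45°, α=30°
  cosα=0.8660 sinα=0.5000 | (4,4) | tMaxX 0.5196 tMaxY 0.6200 | tΔX 1.1547 tΔY 2.0000
    t=0.5196 [x] (5,4)
    t=0.6200 [y] (5,5)
    t=1.6743 [x] (6,5)
    t=2.6200 [y] (6,6)
    t=2.8290 [x] (7,6)
    t=3.9837 [x] (8,6)
    t=4.6200 [y] (8,7)
    t=5.1384 [x] (9,7) — stop
  → r_5 = 5.1384
beam 6: φ=90°, α=75°
  cosα=0.2588 sinα=0.9659 | (4,4) | tMaxX 1.7387 tMaxY 0.3209 | tΔX 3.8637 tΔY 1.0353
    t=0.3209 [y] (4,5)
    t=1.3562 [y] (4,6)
    t=1.7387 [x] (5,6)
    t=2.3915 [y] (5,7)
    t=3.4268 [y] (5,8) — stop
  → r_6 = 3.4268
beam 7: φ=135°, α=120°
  cosα=-0.5000 sinα=0.8660 | (4,4) | tMaxX 1.1000 tMaxY 0.3580 | tΔX 2.0000 tΔY 1.1547
    t=0.3580 [y] (4,5)
    t=1.1000 [x] (3,5)
    t=1.5127 [y] (3,6)
    t=2.6674 [y] (3,7)
    t=3.1000 [x] (2,7)
    t=3.8221 [y] (2,8)
    t=4.9768 [y] (2,9) — stop
  → r_7 = 4.9768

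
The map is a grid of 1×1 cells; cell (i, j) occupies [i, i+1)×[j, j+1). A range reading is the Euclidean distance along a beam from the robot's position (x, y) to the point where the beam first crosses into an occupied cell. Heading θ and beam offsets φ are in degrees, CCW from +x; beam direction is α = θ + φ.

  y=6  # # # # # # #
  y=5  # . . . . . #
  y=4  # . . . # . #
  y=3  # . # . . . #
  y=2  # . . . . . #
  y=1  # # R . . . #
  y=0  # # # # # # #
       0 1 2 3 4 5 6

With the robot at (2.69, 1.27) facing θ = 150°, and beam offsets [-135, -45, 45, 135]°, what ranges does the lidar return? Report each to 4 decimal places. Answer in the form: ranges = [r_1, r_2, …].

beam 1: φ=-135°, α=15°
  direction (0.9659, 0.2588); cell (2,1); t to first gridline: x 0.3209, y 2.8205 (then +1.0353 / +3.8637)
    (3,1) via x @ 0.3209
    (4,1) via x @ 1.3562
    (5,1) via x @ 2.3915
    (5,2) via y @ 2.8205
    (6,2) via x @ 3.4268  # hit
  → r_1 = 3.4268
beam 2: φ=-45°, α=105°
  direction (-0.2588, 0.9659); cell (2,1); t to first gridline: x 2.6660, y 0.7558 (then +3.8637 / +1.0353)
    (2,2) via y @ 0.7558
    (2,3) via y @ 1.7910  # hit
  → r_2 = 1.7910
beam 3: φ=45°, α=195°
  direction (-0.9659, -0.2588); cell (2,1); t to first gridline: x 0.7143, y 1.0432 (then +1.0353 / +3.8637)
    (1,1) via x @ 0.7143  # hit
  → r_3 = 0.7143
beam 4: φ=135°, α=285°
  direction (0.2588, -0.9659); cell (2,1); t to first gridline: x 1.1977, y 0.2795 (then +3.8637 / +1.0353)
    (2,0) via y @ 0.2795  # hit
  → r_4 = 0.2795

ranges = [3.4268, 1.7910, 0.7143, 0.2795]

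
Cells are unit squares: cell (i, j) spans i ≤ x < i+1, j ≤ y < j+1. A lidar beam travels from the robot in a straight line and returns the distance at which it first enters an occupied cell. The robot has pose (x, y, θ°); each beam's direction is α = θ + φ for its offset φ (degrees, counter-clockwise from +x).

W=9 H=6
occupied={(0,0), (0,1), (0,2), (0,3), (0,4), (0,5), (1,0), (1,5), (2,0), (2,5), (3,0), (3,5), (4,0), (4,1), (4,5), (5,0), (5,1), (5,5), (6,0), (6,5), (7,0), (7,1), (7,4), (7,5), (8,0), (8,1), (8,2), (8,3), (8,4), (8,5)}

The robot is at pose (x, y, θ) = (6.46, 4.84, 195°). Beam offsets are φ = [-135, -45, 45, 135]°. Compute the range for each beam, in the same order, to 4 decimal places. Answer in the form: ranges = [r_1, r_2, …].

beam 1: φ=-135°, α=60°
  d=(0.5000,0.8660)  start (6,4)  tX=1.0800 tY=0.1848  stride 1/|dx|=2.0000 1/|dy|=1.1547
    cross y-line → (6,5), t=0.1848 (wall)
  → r_1 = 0.1848
beam 2: φ=-45°, α=150°
  d=(-0.8660,0.5000)  start (6,4)  tX=0.5312 tY=0.3200  stride 1/|dx|=1.1547 1/|dy|=2.0000
    cross y-line → (6,5), t=0.3200 (wall)
  → r_2 = 0.3200
beam 3: φ=45°, α=240°
  d=(-0.5000,-0.8660)  start (6,4)  tX=0.9200 tY=0.9699  stride 1/|dx|=2.0000 1/|dy|=1.1547
    cross x-line → (5,4), t=0.9200
    cross y-line → (5,3), t=0.9699
    cross y-line → (5,2), t=2.1246
    cross x-line → (4,2), t=2.9200
    cross y-line → (4,1), t=3.2793 (wall)
  → r_3 = 3.2793
beam 4: φ=135°, α=330°
  d=(0.8660,-0.5000)  start (6,4)  tX=0.6235 tY=1.6800  stride 1/|dx|=1.1547 1/|dy|=2.0000
    cross x-line → (7,4), t=0.6235 (wall)
  → r_4 = 0.6235

ranges = [0.1848, 0.3200, 3.2793, 0.6235]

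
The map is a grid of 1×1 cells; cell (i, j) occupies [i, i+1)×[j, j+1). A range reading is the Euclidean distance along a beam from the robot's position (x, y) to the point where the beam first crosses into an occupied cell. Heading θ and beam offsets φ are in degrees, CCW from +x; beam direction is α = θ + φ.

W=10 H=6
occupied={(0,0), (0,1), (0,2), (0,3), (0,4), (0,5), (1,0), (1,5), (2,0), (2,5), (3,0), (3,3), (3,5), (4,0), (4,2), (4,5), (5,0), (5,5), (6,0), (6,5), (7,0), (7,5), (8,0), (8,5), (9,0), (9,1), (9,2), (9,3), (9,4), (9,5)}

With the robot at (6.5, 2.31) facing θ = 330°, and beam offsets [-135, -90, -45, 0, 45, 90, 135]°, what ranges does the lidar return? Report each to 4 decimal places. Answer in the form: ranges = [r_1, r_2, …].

beam 1: φ=-135°, α=195°
  d=(-0.9659,-0.2588)  start (6,2)  tX=0.5176 tY=1.1977  stride 1/|dx|=1.0353 1/|dy|=3.8637
    cross x-line → (5,2), t=0.5176
    cross y-line → (5,1), t=1.1977
    cross x-line → (4,1), t=1.5529
    cross x-line → (3,1), t=2.5882
    cross x-line → (2,1), t=3.6235
    cross x-line → (1,1), t=4.6587
    cross y-line → (1,0), t=5.0615 (wall)
  → r_1 = 5.0615
beam 2: φ=-90°, α=240°
  d=(-0.5000,-0.8660)  start (6,2)  tX=1.0000 tY=0.3580  stride 1/|dx|=2.0000 1/|dy|=1.1547
    cross y-line → (6,1), t=0.3580
    cross x-line → (5,1), t=1.0000
    cross y-line → (5,0), t=1.5127 (wall)
  → r_2 = 1.5127
beam 3: φ=-45°, α=285°
  d=(0.2588,-0.9659)  start (6,2)  tX=1.9319 tY=0.3209  stride 1/|dx|=3.8637 1/|dy|=1.0353
    cross y-line → (6,1), t=0.3209
    cross y-line → (6,0), t=1.3562 (wall)
  → r_3 = 1.3562
beam 4: φ=0°, α=330°
  d=(0.8660,-0.5000)  start (6,2)  tX=0.5774 tY=0.6200  stride 1/|dx|=1.1547 1/|dy|=2.0000
    cross x-line → (7,2), t=0.5774
    cross y-line → (7,1), t=0.6200
    cross x-line → (8,1), t=1.7321
    cross y-line → (8,0), t=2.6200 (wall)
  → r_4 = 2.6200
beam 5: φ=45°, α=15°
  d=(0.9659,0.2588)  start (6,2)  tX=0.5176 tY=2.6660  stride 1/|dx|=1.0353 1/|dy|=3.8637
    cross x-line → (7,2), t=0.5176
    cross x-line → (8,2), t=1.5529
    cross x-line → (9,2), t=2.5882 (wall)
  → r_5 = 2.5882
beam 6: φ=90°, α=60°
  d=(0.5000,0.8660)  start (6,2)  tX=1.0000 tY=0.7967  stride 1/|dx|=2.0000 1/|dy|=1.1547
    cross y-line → (6,3), t=0.7967
    cross x-line → (7,3), t=1.0000
    cross y-line → (7,4), t=1.9514
    cross x-line → (8,4), t=3.0000
    cross y-line → (8,5), t=3.1061 (wall)
  → r_6 = 3.1061
beam 7: φ=135°, α=105°
  d=(-0.2588,0.9659)  start (6,2)  tX=1.9319 tY=0.7143  stride 1/|dx|=3.8637 1/|dy|=1.0353
    cross y-line → (6,3), t=0.7143
    cross y-line → (6,4), t=1.7496
    cross x-line → (5,4), t=1.9319
    cross y-line → (5,5), t=2.7849 (wall)
  → r_7 = 2.7849

ranges = [5.0615, 1.5127, 1.3562, 2.6200, 2.5882, 3.1061, 2.7849]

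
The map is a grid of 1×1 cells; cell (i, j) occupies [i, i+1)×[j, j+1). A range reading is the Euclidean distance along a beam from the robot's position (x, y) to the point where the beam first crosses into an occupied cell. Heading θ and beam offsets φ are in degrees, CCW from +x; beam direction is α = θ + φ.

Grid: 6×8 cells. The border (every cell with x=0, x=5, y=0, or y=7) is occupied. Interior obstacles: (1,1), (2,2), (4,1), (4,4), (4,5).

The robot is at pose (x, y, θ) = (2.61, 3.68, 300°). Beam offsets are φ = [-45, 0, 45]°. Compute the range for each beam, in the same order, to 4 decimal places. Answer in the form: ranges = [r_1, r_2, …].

beam 1: φ=-45°, α=255°
  direction (-0.2588, -0.9659); cell (2,3); t to first gridline: x 2.3569, y 0.7040 (then +3.8637 / +1.0353)
    (2,2) via y @ 0.7040  # hit
  → r_1 = 0.7040
beam 2: φ=0°, α=300°
  direction (0.5000, -0.8660); cell (2,3); t to first gridline: x 0.7800, y 0.7852 (then +2.0000 / +1.1547)
    (3,3) via x @ 0.7800
    (3,2) via y @ 0.7852
    (3,1) via y @ 1.9399
    (4,1) via x @ 2.7800  # hit
  → r_2 = 2.7800
beam 3: φ=45°, α=345°
  direction (0.9659, -0.2588); cell (2,3); t to first gridline: x 0.4038, y 2.6273 (then +1.0353 / +3.8637)
    (3,3) via x @ 0.4038
    (4,3) via x @ 1.4390
    (5,3) via x @ 2.4743  # hit
  → r_3 = 2.4743

ranges = [0.7040, 2.7800, 2.4743]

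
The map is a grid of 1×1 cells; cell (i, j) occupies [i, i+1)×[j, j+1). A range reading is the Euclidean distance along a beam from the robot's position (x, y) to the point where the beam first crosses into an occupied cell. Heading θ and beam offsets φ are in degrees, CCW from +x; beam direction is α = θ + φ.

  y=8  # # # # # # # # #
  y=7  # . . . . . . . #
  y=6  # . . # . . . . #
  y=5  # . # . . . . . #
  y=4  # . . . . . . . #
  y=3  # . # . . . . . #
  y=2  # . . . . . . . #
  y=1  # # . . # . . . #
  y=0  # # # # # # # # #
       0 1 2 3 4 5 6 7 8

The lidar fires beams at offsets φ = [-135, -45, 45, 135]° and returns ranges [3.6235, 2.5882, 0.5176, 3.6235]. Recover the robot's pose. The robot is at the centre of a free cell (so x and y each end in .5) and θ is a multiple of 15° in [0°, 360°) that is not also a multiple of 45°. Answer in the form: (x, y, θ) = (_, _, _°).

(x, y, θ) = (4.5, 2.5, 240°)

Enumerate (i+0.5, j+0.5, θ) over the 44 free cells and 16 admissible headings. For each, cast all 4 beams and compare to the given ranges.
  (1.5, 7.5, 330°): beam 1 = 0.5176 ≠ 3.6235 ✗
  (1.5, 3.5, 345°): beam 1 = 0.5774 ≠ 3.6235 ✗
  (1.5, 2.5, 60°): beam 1 = 0.5176 ≠ 3.6235 ✗
  (7.5, 4.5, 30°): beam 2 = 0.5176 ≠ 2.5882 ✗
  …
  (4.5, 2.5, 240°): r_1=3.6235, r_2=2.5882, r_3=0.5176, r_4=3.6235 — all match ✓
Unique over the lattice → pose = (4.5, 2.5, 240°).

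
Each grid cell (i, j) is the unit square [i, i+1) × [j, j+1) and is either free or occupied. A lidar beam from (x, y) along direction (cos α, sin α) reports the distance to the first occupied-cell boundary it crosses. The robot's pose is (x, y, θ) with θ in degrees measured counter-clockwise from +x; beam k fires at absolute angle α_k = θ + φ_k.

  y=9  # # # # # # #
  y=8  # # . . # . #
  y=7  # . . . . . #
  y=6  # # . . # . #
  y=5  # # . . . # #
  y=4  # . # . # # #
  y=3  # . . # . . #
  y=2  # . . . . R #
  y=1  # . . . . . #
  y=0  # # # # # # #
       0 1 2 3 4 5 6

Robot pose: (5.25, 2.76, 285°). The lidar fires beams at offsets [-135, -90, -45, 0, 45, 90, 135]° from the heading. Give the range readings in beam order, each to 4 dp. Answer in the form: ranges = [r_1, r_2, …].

ranges = [1.4434, 4.3999, 2.0323, 1.8221, 0.8660, 0.7765, 1.4318]

beam 1: φ=-135°, α=150°
  d=(-0.8660,0.5000)  start (5,2)  tX=0.2887 tY=0.4800  stride 1/|dx|=1.1547 1/|dy|=2.0000
    cross x-line → (4,2), t=0.2887
    cross y-line → (4,3), t=0.4800
    cross x-line → (3,3), t=1.4434 (wall)
  → r_1 = 1.4434
beam 2: φ=-90°, α=195°
  d=(-0.9659,-0.2588)  start (5,2)  tX=0.2588 tY=2.9364  stride 1/|dx|=1.0353 1/|dy|=3.8637
    cross x-line → (4,2), t=0.2588
    cross x-line → (3,2), t=1.2941
    cross x-line → (2,2), t=2.3294
    cross y-line → (2,1), t=2.9364
    cross x-line → (1,1), t=3.3646
    cross x-line → (0,1), t=4.3999 (wall)
  → r_2 = 4.3999
beam 3: φ=-45°, α=240°
  d=(-0.5000,-0.8660)  start (5,2)  tX=0.5000 tY=0.8776  stride 1/|dx|=2.0000 1/|dy|=1.1547
    cross x-line → (4,2), t=0.5000
    cross y-line → (4,1), t=0.8776
    cross y-line → (4,0), t=2.0323 (wall)
  → r_3 = 2.0323
beam 4: φ=0°, α=285°
  d=(0.2588,-0.9659)  start (5,2)  tX=2.8978 tY=0.7868  stride 1/|dx|=3.8637 1/|dy|=1.0353
    cross y-line → (5,1), t=0.7868
    cross y-line → (5,0), t=1.8221 (wall)
  → r_4 = 1.8221
beam 5: φ=45°, α=330°
  d=(0.8660,-0.5000)  start (5,2)  tX=0.8660 tY=1.5200  stride 1/|dx|=1.1547 1/|dy|=2.0000
    cross x-line → (6,2), t=0.8660 (wall)
  → r_5 = 0.8660
beam 6: φ=90°, α=15°
  d=(0.9659,0.2588)  start (5,2)  tX=0.7765 tY=0.9273  stride 1/|dx|=1.0353 1/|dy|=3.8637
    cross x-line → (6,2), t=0.7765 (wall)
  → r_6 = 0.7765
beam 7: φ=135°, α=60°
  d=(0.5000,0.8660)  start (5,2)  tX=1.5000 tY=0.2771  stride 1/|dx|=2.0000 1/|dy|=1.1547
    cross y-line → (5,3), t=0.2771
    cross y-line → (5,4), t=1.4318 (wall)
  → r_7 = 1.4318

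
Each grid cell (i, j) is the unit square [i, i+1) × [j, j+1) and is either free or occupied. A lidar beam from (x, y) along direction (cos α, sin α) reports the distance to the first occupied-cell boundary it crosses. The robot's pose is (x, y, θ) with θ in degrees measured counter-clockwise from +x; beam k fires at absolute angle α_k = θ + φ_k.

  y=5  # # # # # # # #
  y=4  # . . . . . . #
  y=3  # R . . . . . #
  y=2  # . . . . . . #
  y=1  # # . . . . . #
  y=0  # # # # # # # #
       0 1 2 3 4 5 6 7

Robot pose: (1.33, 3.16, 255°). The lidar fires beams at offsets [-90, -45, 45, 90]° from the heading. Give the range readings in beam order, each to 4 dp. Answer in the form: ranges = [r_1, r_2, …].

ranges = [0.3416, 0.3811, 1.3395, 5.8700]

beam 1: φ=-90°, α=165°
  d=(-0.9659,0.2588)  start (1,3)  tX=0.3416 tY=3.2455  stride 1/|dx|=1.0353 1/|dy|=3.8637
    cross x-line → (0,3), t=0.3416 (wall)
  → r_1 = 0.3416
beam 2: φ=-45°, α=210°
  d=(-0.8660,-0.5000)  start (1,3)  tX=0.3811 tY=0.3200  stride 1/|dx|=1.1547 1/|dy|=2.0000
    cross y-line → (1,2), t=0.3200
    cross x-line → (0,2), t=0.3811 (wall)
  → r_2 = 0.3811
beam 3: φ=45°, α=300°
  d=(0.5000,-0.8660)  start (1,3)  tX=1.3400 tY=0.1848  stride 1/|dx|=2.0000 1/|dy|=1.1547
    cross y-line → (1,2), t=0.1848
    cross y-line → (1,1), t=1.3395 (wall)
  → r_3 = 1.3395
beam 4: φ=90°, α=345°
  d=(0.9659,-0.2588)  start (1,3)  tX=0.6936 tY=0.6182  stride 1/|dx|=1.0353 1/|dy|=3.8637
    cross y-line → (1,2), t=0.6182
    cross x-line → (2,2), t=0.6936
    cross x-line → (3,2), t=1.7289
    cross x-line → (4,2), t=2.7642
    cross x-line → (5,2), t=3.7995
    cross y-line → (5,1), t=4.4819
    cross x-line → (6,1), t=4.8347
    cross x-line → (7,1), t=5.8700 (wall)
  → r_4 = 5.8700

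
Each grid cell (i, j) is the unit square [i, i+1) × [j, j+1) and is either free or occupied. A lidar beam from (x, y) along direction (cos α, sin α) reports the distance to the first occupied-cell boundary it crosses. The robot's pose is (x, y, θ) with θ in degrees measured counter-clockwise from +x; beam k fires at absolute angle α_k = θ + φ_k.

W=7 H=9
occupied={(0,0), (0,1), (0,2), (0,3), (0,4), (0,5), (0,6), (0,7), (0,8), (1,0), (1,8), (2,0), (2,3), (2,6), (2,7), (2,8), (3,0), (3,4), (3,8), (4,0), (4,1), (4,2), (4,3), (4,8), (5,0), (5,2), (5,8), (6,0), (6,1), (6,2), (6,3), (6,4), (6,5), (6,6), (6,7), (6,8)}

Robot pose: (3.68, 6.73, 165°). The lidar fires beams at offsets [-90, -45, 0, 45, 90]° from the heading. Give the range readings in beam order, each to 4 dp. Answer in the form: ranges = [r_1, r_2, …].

ranges = [1.3148, 1.3600, 0.7040, 0.7852, 1.7910]

beam 1: φ=-90°, α=75°
  cosα=0.2588 sinα=0.9659 | (3,6) | tMaxX 1.2364 tMaxY 0.2795 | tΔX 3.8637 tΔY 1.0353
    t=0.2795 [y] (3,7)
    t=1.2364 [x] (4,7)
    t=1.3148 [y] (4,8) — stop
  → r_1 = 1.3148
beam 2: φ=-45°, α=120°
  cosα=-0.5000 sinα=0.8660 | (3,6) | tMaxX 1.3600 tMaxY 0.3118 | tΔX 2.0000 tΔY 1.1547
    t=0.3118 [y] (3,7)
    t=1.3600 [x] (2,7) — stop
  → r_2 = 1.3600
beam 3: φ=0°, α=165°
  cosα=-0.9659 sinα=0.2588 | (3,6) | tMaxX 0.7040 tMaxY 1.0432 | tΔX 1.0353 tΔY 3.8637
    t=0.7040 [x] (2,6) — stop
  → r_3 = 0.7040
beam 4: φ=45°, α=210°
  cosα=-0.8660 sinα=-0.5000 | (3,6) | tMaxX 0.7852 tMaxY 1.4600 | tΔX 1.1547 tΔY 2.0000
    t=0.7852 [x] (2,6) — stop
  → r_4 = 0.7852
beam 5: φ=90°, α=255°
  cosα=-0.2588 sinα=-0.9659 | (3,6) | tMaxX 2.6273 tMaxY 0.7558 | tΔX 3.8637 tΔY 1.0353
    t=0.7558 [y] (3,5)
    t=1.7910 [y] (3,4) — stop
  → r_5 = 1.7910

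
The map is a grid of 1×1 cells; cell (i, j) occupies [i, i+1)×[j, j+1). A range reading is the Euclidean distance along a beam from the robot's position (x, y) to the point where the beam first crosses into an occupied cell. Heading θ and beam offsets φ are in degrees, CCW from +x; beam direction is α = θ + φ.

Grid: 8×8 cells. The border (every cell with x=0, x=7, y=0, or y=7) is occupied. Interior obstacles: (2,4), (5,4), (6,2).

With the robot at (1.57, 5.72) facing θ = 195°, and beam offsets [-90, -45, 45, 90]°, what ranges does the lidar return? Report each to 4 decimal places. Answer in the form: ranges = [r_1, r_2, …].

beam 1: φ=-90°, α=105°
  direction (-0.2588, 0.9659); cell (1,5); t to first gridline: x 2.2023, y 0.2899 (then +3.8637 / +1.0353)
    (1,6) via y @ 0.2899
    (1,7) via y @ 1.3252  # hit
  → r_1 = 1.3252
beam 2: φ=-45°, α=150°
  direction (-0.8660, 0.5000); cell (1,5); t to first gridline: x 0.6582, y 0.5600 (then +1.1547 / +2.0000)
    (1,6) via y @ 0.5600
    (0,6) via x @ 0.6582  # hit
  → r_2 = 0.6582
beam 3: φ=45°, α=240°
  direction (-0.5000, -0.8660); cell (1,5); t to first gridline: x 1.1400, y 0.8314 (then +2.0000 / +1.1547)
    (1,4) via y @ 0.8314
    (0,4) via x @ 1.1400  # hit
  → r_3 = 1.1400
beam 4: φ=90°, α=285°
  direction (0.2588, -0.9659); cell (1,5); t to first gridline: x 1.6614, y 0.7454 (then +3.8637 / +1.0353)
    (1,4) via y @ 0.7454
    (2,4) via x @ 1.6614  # hit
  → r_4 = 1.6614

ranges = [1.3252, 0.6582, 1.1400, 1.6614]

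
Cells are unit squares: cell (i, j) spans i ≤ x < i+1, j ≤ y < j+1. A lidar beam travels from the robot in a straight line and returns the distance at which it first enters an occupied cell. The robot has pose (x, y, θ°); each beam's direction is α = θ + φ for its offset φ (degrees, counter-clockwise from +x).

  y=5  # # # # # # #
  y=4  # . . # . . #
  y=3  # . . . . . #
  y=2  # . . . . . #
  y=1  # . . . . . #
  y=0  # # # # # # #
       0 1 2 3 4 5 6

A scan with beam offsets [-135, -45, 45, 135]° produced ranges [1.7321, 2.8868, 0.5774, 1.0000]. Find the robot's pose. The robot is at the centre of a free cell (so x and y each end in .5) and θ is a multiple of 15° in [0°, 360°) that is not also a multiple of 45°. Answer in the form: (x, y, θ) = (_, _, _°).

(x, y, θ) = (5.5, 3.5, 285°)

Candidates: 19 free-cell centres × 16 headings = 304 poses. Raycast each; keep the one whose scan matches to 4 dp.
  (5.5, 1.5, 105°): beam 1 = 0.5774 ≠ 1.7321 ✗
  (4.5, 3.5, 120°): beam 1 = 1.5529 ≠ 1.7321 ✗
  (1.5, 1.5, 300°): beam 1 = 0.5176 ≠ 1.7321 ✗
  (3.5, 2.5, 195°): beam 1 = 2.8868 ≠ 1.7321 ✗
  …
  (5.5, 3.5, 285°): r_1=1.7321, r_2=2.8868, r_3=0.5774, r_4=1.0000 — all match ✓
No second candidate reproduces the full scan.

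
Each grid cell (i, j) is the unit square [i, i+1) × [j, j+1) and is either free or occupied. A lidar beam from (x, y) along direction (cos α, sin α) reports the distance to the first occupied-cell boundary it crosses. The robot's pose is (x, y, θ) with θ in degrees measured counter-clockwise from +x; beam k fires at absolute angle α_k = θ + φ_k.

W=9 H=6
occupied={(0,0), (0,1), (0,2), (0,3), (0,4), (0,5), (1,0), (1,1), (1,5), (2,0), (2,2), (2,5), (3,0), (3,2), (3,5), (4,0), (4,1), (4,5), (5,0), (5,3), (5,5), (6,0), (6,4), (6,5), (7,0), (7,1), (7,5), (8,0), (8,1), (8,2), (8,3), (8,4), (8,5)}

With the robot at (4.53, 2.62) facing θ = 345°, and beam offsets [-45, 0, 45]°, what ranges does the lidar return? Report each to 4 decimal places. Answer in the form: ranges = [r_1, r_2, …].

ranges = [0.7159, 2.5571, 0.7600]

beam 1: φ=-45°, α=300°
  dir = (cos 300°, sin 300°) = (0.5000, -0.8660); from cell (4,2)
  next x-line at t=0.9400, next y-line at t=0.7159; Δt_x=2.0000, Δt_y=1.1547
    y: enter (4,1) at t=0.7159 ← occupied
  → r_1 = 0.7159
beam 2: φ=0°, α=345°
  dir = (cos 345°, sin 345°) = (0.9659, -0.2588); from cell (4,2)
  next x-line at t=0.4866, next y-line at t=2.3955; Δt_x=1.0353, Δt_y=3.8637
    x: enter (5,2) at t=0.4866
    x: enter (6,2) at t=1.5219
    y: enter (6,1) at t=2.3955
    x: enter (7,1) at t=2.5571 ← occupied
  → r_2 = 2.5571
beam 3: φ=45°, α=30°
  dir = (cos 30°, sin 30°) = (0.8660, 0.5000); from cell (4,2)
  next x-line at t=0.5427, next y-line at t=0.7600; Δt_x=1.1547, Δt_y=2.0000
    x: enter (5,2) at t=0.5427
    y: enter (5,3) at t=0.7600 ← occupied
  → r_3 = 0.7600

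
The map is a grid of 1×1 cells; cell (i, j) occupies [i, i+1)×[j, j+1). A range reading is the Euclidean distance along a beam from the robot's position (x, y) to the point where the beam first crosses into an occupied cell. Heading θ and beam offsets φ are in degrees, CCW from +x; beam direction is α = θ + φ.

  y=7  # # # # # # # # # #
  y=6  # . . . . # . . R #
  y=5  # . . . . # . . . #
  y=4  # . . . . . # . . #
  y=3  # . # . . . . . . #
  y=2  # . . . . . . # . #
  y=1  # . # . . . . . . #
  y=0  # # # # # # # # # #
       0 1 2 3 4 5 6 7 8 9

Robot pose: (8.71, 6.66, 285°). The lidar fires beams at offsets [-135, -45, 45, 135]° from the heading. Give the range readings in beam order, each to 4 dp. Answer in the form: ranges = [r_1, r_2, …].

beam 1: φ=-135°, α=150°
  cosα=-0.8660 sinα=0.5000 | (8,6) | tMaxX 0.8198 tMaxY 0.6800 | tΔX 1.1547 tΔY 2.0000
    t=0.6800 [y] (8,7) — stop
  → r_1 = 0.6800
beam 2: φ=-45°, α=240°
  cosα=-0.5000 sinα=-0.8660 | (8,6) | tMaxX 1.4200 tMaxY 0.7621 | tΔX 2.0000 tΔY 1.1547
    t=0.7621 [y] (8,5)
    t=1.4200 [x] (7,5)
    t=1.9168 [y] (7,4)
    t=3.0715 [y] (7,3)
    t=3.4200 [x] (6,3)
    t=4.2262 [y] (6,2)
    t=5.3809 [y] (6,1)
    t=5.4200 [x] (5,1)
    t=6.5356 [y] (5,0) — stop
  → r_2 = 6.5356
beam 3: φ=45°, α=330°
  cosα=0.8660 sinα=-0.5000 | (8,6) | tMaxX 0.3349 tMaxY 1.3200 | tΔX 1.1547 tΔY 2.0000
    t=0.3349 [x] (9,6) — stop
  → r_3 = 0.3349
beam 4: φ=135°, α=60°
  cosα=0.5000 sinα=0.8660 | (8,6) | tMaxX 0.5800 tMaxY 0.3926 | tΔX 2.0000 tΔY 1.1547
    t=0.3926 [y] (8,7) — stop
  → r_4 = 0.3926

ranges = [0.6800, 6.5356, 0.3349, 0.3926]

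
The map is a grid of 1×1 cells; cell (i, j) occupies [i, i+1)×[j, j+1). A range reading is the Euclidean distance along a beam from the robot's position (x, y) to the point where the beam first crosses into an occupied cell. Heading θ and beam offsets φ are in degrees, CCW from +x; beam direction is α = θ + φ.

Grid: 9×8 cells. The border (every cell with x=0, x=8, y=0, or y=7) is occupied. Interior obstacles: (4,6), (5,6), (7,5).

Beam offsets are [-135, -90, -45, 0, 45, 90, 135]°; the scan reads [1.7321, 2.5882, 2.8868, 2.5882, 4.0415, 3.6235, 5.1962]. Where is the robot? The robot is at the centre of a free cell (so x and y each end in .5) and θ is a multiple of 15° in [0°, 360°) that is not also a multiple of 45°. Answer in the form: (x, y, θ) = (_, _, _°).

(x, y, θ) = (3.5, 4.5, 195°)

Candidates: 39 free-cell centres × 16 headings = 624 poses. Raycast each; keep the one whose scan matches to 4 dp.
  (4.5, 4.5, 255°): beam 1 = 2.8868 ≠ 1.7321 ✗
  (1.5, 2.5, 285°): beam 1 = 0.5774 ≠ 1.7321 ✗
  (5.5, 5.5, 255°): beam 1 = 0.5774 ≠ 1.7321 ✗
  …
  (3.5, 4.5, 195°): r_1=1.7321, r_2=2.5882, r_3=2.8868, r_4=2.5882, r_5=4.0415, r_6=3.6235, r_7=5.1962 — all match ✓
Only this pose fits every beam.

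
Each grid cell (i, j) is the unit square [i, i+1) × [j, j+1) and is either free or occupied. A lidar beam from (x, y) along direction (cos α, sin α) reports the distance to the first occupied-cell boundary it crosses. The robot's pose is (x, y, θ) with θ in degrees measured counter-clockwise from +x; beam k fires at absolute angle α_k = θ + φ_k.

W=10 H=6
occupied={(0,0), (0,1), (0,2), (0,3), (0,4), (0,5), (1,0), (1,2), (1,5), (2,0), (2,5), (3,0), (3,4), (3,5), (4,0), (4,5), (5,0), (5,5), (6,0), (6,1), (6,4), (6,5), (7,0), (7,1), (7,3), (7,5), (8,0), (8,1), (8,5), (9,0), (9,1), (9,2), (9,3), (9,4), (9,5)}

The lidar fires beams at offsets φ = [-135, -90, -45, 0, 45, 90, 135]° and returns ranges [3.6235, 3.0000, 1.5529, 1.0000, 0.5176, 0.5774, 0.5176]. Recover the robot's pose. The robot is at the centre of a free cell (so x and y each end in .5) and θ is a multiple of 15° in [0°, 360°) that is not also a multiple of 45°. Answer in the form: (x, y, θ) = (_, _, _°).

(x, y, θ) = (4.5, 4.5, 30°)

Candidates: 25 free-cell centres × 16 headings = 400 poses. Raycast each; keep the one whose scan matches to 4 dp.
  (6.5, 2.5, 285°): beam 1 = 3.0000 ≠ 3.6235 ✗
  (2.5, 3.5, 195°): beam 1 = 1.0000 ≠ 3.6235 ✗
  (6.5, 2.5, 330°): beam 1 = 5.6940 ≠ 3.6235 ✗
  (4.5, 1.5, 285°): beam 1 = 2.8868 ≠ 3.6235 ✗
  (4.5, 3.5, 30°): beam 1 = 2.5882 ≠ 3.6235 ✗
  …
  (4.5, 4.5, 30°): r_1=3.6235, r_2=3.0000, r_3=1.5529, r_4=1.0000, r_5=0.5176, r_6=0.5774, r_7=0.5176 — all match ✓
No second candidate reproduces the full scan.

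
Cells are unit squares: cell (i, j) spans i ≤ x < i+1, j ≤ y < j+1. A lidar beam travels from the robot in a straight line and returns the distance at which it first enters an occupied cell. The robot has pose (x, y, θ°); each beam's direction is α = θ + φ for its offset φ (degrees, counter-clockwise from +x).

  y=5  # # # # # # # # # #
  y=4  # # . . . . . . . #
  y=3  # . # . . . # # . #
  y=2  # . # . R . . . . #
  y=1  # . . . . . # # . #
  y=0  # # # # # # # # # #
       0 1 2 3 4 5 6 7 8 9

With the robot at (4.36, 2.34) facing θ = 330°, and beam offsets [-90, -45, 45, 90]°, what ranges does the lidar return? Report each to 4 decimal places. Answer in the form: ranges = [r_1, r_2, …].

beam 1: φ=-90°, α=240°
  dir = (cos 240°, sin 240°) = (-0.5000, -0.8660); from cell (4,2)
  next x-line at t=0.7200, next y-line at t=0.3926; Δt_x=2.0000, Δt_y=1.1547
    y: enter (4,1) at t=0.3926
    x: enter (3,1) at t=0.7200
    y: enter (3,0) at t=1.5473 ← occupied
  → r_1 = 1.5473
beam 2: φ=-45°, α=285°
  dir = (cos 285°, sin 285°) = (0.2588, -0.9659); from cell (4,2)
  next x-line at t=2.4728, next y-line at t=0.3520; Δt_x=3.8637, Δt_y=1.0353
    y: enter (4,1) at t=0.3520
    y: enter (4,0) at t=1.3873 ← occupied
  → r_2 = 1.3873
beam 3: φ=45°, α=15°
  dir = (cos 15°, sin 15°) = (0.9659, 0.2588); from cell (4,2)
  next x-line at t=0.6626, next y-line at t=2.5500; Δt_x=1.0353, Δt_y=3.8637
    x: enter (5,2) at t=0.6626
    x: enter (6,2) at t=1.6979
    y: enter (6,3) at t=2.5500 ← occupied
  → r_3 = 2.5500
beam 4: φ=90°, α=60°
  dir = (cos 60°, sin 60°) = (0.5000, 0.8660); from cell (4,2)
  next x-line at t=1.2800, next y-line at t=0.7621; Δt_x=2.0000, Δt_y=1.1547
    y: enter (4,3) at t=0.7621
    x: enter (5,3) at t=1.2800
    y: enter (5,4) at t=1.9168
    y: enter (5,5) at t=3.0715 ← occupied
  → r_4 = 3.0715

ranges = [1.5473, 1.3873, 2.5500, 3.0715]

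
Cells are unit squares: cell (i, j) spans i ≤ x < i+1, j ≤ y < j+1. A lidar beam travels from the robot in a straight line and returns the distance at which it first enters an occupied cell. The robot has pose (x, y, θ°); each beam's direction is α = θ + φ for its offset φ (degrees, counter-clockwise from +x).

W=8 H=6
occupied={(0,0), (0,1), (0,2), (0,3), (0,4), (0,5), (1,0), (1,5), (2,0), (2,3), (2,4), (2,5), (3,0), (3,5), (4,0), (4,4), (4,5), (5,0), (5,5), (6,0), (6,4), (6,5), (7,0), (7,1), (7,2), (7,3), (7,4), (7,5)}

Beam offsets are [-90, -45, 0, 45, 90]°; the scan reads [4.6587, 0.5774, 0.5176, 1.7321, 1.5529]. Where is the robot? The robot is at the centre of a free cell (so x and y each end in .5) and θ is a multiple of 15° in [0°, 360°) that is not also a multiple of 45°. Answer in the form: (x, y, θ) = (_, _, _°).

Enumerate (i+0.5, j+0.5, θ) over the 20 free cells and 16 admissible headings. For each, cast all 5 beams and compare to the given ranges.
  (3.5, 4.5, 60°): beam 1 = 0.5774 ≠ 4.6587 ✗
  (3.5, 4.5, 195°): beam 1 = 0.5176 ≠ 4.6587 ✗
  (3.5, 4.5, 105°): beam 1 = 0.5176 ≠ 4.6587 ✗
  (4.5, 3.5, 120°): beam 1 = 1.7321 ≠ 4.6587 ✗
  …
  (2.5, 2.5, 105°): r_1=4.6587, r_2=0.5774, r_3=0.5176, r_4=1.7321, r_5=1.5529 — all match ✓
No second candidate reproduces the full scan.

(x, y, θ) = (2.5, 2.5, 105°)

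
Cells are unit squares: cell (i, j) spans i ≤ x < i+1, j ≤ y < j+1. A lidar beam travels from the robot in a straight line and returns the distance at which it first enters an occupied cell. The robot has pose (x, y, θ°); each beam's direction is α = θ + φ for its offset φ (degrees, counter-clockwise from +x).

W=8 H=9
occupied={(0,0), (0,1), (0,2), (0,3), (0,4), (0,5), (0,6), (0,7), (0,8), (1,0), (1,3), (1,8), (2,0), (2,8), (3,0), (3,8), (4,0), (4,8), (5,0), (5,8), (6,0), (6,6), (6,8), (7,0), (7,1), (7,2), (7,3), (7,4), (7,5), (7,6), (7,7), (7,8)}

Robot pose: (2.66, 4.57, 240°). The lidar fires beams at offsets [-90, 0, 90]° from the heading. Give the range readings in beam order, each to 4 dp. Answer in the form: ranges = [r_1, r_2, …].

beam 1: φ=-90°, α=150°
  direction (-0.8660, 0.5000); cell (2,4); t to first gridline: x 0.7621, y 0.8600 (then +1.1547 / +2.0000)
    (1,4) via x @ 0.7621
    (1,5) via y @ 0.8600
    (0,5) via x @ 1.9168  # hit
  → r_1 = 1.9168
beam 2: φ=0°, α=240°
  direction (-0.5000, -0.8660); cell (2,4); t to first gridline: x 1.3200, y 0.6582 (then +2.0000 / +1.1547)
    (2,3) via y @ 0.6582
    (1,3) via x @ 1.3200  # hit
  → r_2 = 1.3200
beam 3: φ=90°, α=330°
  direction (0.8660, -0.5000); cell (2,4); t to first gridline: x 0.3926, y 1.1400 (then +1.1547 / +2.0000)
    (3,4) via x @ 0.3926
    (3,3) via y @ 1.1400
    (4,3) via x @ 1.5473
    (5,3) via x @ 2.7020
    (5,2) via y @ 3.1400
    (6,2) via x @ 3.8567
    (7,2) via x @ 5.0114  # hit
  → r_3 = 5.0114

ranges = [1.9168, 1.3200, 5.0114]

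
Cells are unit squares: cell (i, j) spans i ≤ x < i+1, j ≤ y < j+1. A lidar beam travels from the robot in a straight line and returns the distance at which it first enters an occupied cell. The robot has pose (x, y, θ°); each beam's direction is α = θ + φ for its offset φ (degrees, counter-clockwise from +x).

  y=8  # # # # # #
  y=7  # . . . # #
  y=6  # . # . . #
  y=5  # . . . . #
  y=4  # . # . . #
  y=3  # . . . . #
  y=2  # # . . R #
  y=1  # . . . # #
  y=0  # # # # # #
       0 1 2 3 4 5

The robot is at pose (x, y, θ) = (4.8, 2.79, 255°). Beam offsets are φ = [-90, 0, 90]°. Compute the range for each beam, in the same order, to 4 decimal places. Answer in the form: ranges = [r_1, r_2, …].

ranges = [3.9340, 0.8179, 0.2071]

beam 1: φ=-90°, α=165°
  d=(-0.9659,0.2588)  start (4,2)  tX=0.8282 tY=0.8114  stride 1/|dx|=1.0353 1/|dy|=3.8637
    cross y-line → (4,3), t=0.8114
    cross x-line → (3,3), t=0.8282
    cross x-line → (2,3), t=1.8635
    cross x-line → (1,3), t=2.8988
    cross x-line → (0,3), t=3.9340 (wall)
  → r_1 = 3.9340
beam 2: φ=0°, α=255°
  d=(-0.2588,-0.9659)  start (4,2)  tX=3.0910 tY=0.8179  stride 1/|dx|=3.8637 1/|dy|=1.0353
    cross y-line → (4,1), t=0.8179 (wall)
  → r_2 = 0.8179
beam 3: φ=90°, α=345°
  d=(0.9659,-0.2588)  start (4,2)  tX=0.2071 tY=3.0523  stride 1/|dx|=1.0353 1/|dy|=3.8637
    cross x-line → (5,2), t=0.2071 (wall)
  → r_3 = 0.2071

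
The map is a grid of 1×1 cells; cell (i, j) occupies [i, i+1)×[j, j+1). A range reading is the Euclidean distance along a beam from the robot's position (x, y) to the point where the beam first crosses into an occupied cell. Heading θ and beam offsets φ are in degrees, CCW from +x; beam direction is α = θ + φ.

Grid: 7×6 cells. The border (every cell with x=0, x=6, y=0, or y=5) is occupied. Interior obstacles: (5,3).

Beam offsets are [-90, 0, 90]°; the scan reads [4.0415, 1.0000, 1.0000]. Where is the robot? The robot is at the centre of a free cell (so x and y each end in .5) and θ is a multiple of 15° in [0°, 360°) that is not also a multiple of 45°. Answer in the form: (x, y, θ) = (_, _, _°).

The pose lattice has 19·16 = 304 candidates. Test each by forward raycasting.
  (5.5, 4.5, 15°): beam 1 = 0.5176 ≠ 4.0415 ✗
  (2.5, 4.5, 210°): beam 1 = 0.5774 ≠ 4.0415 ✗
  (2.5, 3.5, 165°): beam 1 = 1.5529 ≠ 4.0415 ✗
  …
  (4.5, 4.5, 300°): r_1=4.0415, r_2=1.0000, r_3=1.0000 — all match ✓
No second candidate reproduces the full scan.

(x, y, θ) = (4.5, 4.5, 300°)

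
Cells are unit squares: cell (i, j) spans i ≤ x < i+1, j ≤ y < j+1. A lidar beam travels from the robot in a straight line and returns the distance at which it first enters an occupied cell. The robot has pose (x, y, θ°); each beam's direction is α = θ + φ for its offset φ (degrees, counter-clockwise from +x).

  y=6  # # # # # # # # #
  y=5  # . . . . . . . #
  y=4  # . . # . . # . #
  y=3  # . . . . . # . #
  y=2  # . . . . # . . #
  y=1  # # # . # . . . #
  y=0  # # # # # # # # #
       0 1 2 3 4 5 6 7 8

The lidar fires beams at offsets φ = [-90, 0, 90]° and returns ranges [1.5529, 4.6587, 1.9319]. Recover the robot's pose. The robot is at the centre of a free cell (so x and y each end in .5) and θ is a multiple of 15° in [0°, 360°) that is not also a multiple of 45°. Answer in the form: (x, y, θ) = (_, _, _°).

(x, y, θ) = (2.5, 5.5, 285°)

The pose lattice has 28·16 = 448 candidates. Test each by forward raycasting.
  (4.5, 4.5, 15°): beam 1 = 1.9319 ≠ 1.5529 ✗
  (4.5, 3.5, 330°): beam 1 = 2.8868 ≠ 1.5529 ✗
  (2.5, 5.5, 75°): beam 1 = 3.6235 ≠ 1.5529 ✗
  …
  (2.5, 5.5, 285°): r_1=1.5529, r_2=4.6587, r_3=1.9319 — all match ✓
Unique over the lattice → pose = (2.5, 5.5, 285°).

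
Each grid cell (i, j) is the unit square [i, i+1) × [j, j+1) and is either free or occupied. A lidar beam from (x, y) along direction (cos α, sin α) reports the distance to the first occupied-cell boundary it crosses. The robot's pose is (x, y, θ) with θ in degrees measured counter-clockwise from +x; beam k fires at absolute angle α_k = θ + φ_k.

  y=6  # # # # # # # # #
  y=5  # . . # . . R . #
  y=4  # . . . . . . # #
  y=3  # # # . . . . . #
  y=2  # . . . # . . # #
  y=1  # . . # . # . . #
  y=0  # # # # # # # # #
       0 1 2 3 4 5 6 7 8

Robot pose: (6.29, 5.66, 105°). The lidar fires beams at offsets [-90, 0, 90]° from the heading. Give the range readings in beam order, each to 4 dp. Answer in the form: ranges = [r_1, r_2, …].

ranges = [1.3137, 0.3520, 2.3708]

beam 1: φ=-90°, α=15°
  cosα=0.9659 sinα=0.2588 | (6,5) | tMaxX 0.7350 tMaxY 1.3137 | tΔX 1.0353 tΔY 3.8637
    t=0.7350 [x] (7,5)
    t=1.3137 [y] (7,6) — stop
  → r_1 = 1.3137
beam 2: φ=0°, α=105°
  cosα=-0.2588 sinα=0.9659 | (6,5) | tMaxX 1.1205 tMaxY 0.3520 | tΔX 3.8637 tΔY 1.0353
    t=0.3520 [y] (6,6) — stop
  → r_2 = 0.3520
beam 3: φ=90°, α=195°
  cosα=-0.9659 sinα=-0.2588 | (6,5) | tMaxX 0.3002 tMaxY 2.5500 | tΔX 1.0353 tΔY 3.8637
    t=0.3002 [x] (5,5)
    t=1.3355 [x] (4,5)
    t=2.3708 [x] (3,5) — stop
  → r_3 = 2.3708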